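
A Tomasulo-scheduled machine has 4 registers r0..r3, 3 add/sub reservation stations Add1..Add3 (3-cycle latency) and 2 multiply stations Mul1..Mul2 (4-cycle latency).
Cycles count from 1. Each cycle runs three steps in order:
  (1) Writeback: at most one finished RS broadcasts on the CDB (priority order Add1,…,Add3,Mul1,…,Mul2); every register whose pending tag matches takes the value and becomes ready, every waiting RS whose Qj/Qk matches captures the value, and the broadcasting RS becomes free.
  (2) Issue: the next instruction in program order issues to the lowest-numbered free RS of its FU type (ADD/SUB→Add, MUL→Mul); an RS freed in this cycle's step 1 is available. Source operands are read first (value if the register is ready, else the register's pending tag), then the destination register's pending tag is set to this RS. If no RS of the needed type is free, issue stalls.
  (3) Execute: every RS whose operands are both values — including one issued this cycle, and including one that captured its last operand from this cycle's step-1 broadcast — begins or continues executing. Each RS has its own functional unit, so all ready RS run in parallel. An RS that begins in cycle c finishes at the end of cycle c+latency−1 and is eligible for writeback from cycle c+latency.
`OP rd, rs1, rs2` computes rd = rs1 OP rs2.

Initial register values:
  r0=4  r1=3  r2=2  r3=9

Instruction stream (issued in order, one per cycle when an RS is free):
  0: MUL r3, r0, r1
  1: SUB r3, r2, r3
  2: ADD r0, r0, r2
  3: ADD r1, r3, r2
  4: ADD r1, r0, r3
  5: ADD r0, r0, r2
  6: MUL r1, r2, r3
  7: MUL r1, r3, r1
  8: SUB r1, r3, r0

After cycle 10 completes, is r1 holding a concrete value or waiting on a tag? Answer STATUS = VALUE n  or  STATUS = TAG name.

STATUS = TAG Mul2

cycle 1: issue MUL r3<-Mul1 // r0:4,r1:3,r2:2,r3:Mul1
cycle 2: issue SUB r3<-Add1 // r0:4,r1:3,r2:2,r3:Add1
cycle 3: issue ADD r0<-Add2 // r0:Add2,r1:3,r2:2,r3:Add1
cycle 4: issue ADD r1<-Add3 // r0:Add2,r1:Add3,r2:2,r3:Add1
cycle 5: CDB Mul1=12; stall // r0:Add2,r1:Add3,r2:2,r3:Add1
cycle 6: CDB Add2=6; issue ADD r1<-Add2 // r0:6,r1:Add2,r2:2,r3:Add1
cycle 7: stall // r0:6,r1:Add2,r2:2,r3:Add1
cycle 8: CDB Add1=-10; issue ADD r0<-Add1 // r0:Add1,r1:Add2,r2:2,r3:-10
cycle 9: issue MUL r1<-Mul1 // r0:Add1,r1:Mul1,r2:2,r3:-10
cycle 10: issue MUL r1<-Mul2 // r0:Add1,r1:Mul2,r2:2,r3:-10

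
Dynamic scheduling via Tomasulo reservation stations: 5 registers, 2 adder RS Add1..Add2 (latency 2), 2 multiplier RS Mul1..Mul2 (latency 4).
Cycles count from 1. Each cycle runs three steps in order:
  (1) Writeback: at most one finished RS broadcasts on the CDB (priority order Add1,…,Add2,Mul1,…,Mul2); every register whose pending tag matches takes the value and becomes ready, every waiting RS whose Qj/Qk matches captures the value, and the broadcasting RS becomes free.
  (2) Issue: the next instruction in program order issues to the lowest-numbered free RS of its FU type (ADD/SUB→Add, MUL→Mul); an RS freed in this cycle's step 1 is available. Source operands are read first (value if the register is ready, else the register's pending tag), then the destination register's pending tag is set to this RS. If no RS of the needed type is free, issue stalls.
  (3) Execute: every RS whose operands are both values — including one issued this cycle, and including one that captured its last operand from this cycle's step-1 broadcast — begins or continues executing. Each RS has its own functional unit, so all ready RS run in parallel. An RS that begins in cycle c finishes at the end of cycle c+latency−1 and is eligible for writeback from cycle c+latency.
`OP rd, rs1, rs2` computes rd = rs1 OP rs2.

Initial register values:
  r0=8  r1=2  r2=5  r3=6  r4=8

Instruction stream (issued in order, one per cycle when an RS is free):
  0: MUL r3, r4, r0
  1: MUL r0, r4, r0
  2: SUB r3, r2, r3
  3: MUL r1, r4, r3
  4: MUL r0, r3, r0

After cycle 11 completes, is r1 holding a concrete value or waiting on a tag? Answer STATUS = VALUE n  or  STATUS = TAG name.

STATUS = VALUE -472

  c1: issue MUL r3<-Mul1  regs: r0:8,r1:2,r2:5,r3:Mul1,r4:8
  c2: issue MUL r0<-Mul2  regs: r0:Mul2,r1:2,r2:5,r3:Mul1,r4:8
  c3: issue SUB r3<-Add1  regs: r0:Mul2,r1:2,r2:5,r3:Add1,r4:8
  c4: stall  regs: r0:Mul2,r1:2,r2:5,r3:Add1,r4:8
  c5: CDB Mul1=64; issue MUL r1<-Mul1  regs: r0:Mul2,r1:Mul1,r2:5,r3:Add1,r4:8
  c6: CDB Mul2=64; issue MUL r0<-Mul2  regs: r0:Mul2,r1:Mul1,r2:5,r3:Add1,r4:8
  c7: CDB Add1=-59  regs: r0:Mul2,r1:Mul1,r2:5,r3:-59,r4:8
  c8: -  regs: r0:Mul2,r1:Mul1,r2:5,r3:-59,r4:8
  c9: -  regs: r0:Mul2,r1:Mul1,r2:5,r3:-59,r4:8
  c10: -  regs: r0:Mul2,r1:Mul1,r2:5,r3:-59,r4:8
  c11: CDB Mul1=-472  regs: r0:Mul2,r1:-472,r2:5,r3:-59,r4:8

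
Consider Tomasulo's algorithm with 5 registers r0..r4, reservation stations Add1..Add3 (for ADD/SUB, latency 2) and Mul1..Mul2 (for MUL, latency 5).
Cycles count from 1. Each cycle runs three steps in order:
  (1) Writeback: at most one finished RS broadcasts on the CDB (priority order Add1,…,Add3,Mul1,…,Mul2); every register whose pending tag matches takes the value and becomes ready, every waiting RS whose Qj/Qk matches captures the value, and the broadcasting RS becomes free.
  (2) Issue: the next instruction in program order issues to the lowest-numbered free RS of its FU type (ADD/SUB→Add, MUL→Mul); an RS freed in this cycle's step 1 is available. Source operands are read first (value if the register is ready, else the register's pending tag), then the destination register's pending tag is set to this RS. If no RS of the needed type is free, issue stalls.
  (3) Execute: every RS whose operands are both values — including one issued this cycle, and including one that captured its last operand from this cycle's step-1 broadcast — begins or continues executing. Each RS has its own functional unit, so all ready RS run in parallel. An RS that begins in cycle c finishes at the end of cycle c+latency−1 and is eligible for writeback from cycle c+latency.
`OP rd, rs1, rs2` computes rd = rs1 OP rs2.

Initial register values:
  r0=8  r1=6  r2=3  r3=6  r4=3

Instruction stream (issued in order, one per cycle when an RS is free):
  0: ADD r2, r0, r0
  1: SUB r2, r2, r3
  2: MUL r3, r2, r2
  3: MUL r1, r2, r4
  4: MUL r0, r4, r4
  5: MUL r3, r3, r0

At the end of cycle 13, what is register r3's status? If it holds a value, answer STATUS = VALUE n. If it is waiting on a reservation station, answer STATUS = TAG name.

c1: issue ADD r2<-Add1 | r0:8,r1:6,r2:Add1,r3:6,r4:3
c2: issue SUB r2<-Add2 | r0:8,r1:6,r2:Add2,r3:6,r4:3
c3: CDB Add1=16; issue MUL r3<-Mul1 | r0:8,r1:6,r2:Add2,r3:Mul1,r4:3
c4: issue MUL r1<-Mul2 | r0:8,r1:Mul2,r2:Add2,r3:Mul1,r4:3
c5: CDB Add2=10; stall | r0:8,r1:Mul2,r2:10,r3:Mul1,r4:3
c6: stall | r0:8,r1:Mul2,r2:10,r3:Mul1,r4:3
c7: stall | r0:8,r1:Mul2,r2:10,r3:Mul1,r4:3
c8: stall | r0:8,r1:Mul2,r2:10,r3:Mul1,r4:3
c9: stall | r0:8,r1:Mul2,r2:10,r3:Mul1,r4:3
c10: CDB Mul1=100; issue MUL r0<-Mul1 | r0:Mul1,r1:Mul2,r2:10,r3:100,r4:3
c11: CDB Mul2=30; issue MUL r3<-Mul2 | r0:Mul1,r1:30,r2:10,r3:Mul2,r4:3
c12: - | r0:Mul1,r1:30,r2:10,r3:Mul2,r4:3
c13: - | r0:Mul1,r1:30,r2:10,r3:Mul2,r4:3

STATUS = TAG Mul2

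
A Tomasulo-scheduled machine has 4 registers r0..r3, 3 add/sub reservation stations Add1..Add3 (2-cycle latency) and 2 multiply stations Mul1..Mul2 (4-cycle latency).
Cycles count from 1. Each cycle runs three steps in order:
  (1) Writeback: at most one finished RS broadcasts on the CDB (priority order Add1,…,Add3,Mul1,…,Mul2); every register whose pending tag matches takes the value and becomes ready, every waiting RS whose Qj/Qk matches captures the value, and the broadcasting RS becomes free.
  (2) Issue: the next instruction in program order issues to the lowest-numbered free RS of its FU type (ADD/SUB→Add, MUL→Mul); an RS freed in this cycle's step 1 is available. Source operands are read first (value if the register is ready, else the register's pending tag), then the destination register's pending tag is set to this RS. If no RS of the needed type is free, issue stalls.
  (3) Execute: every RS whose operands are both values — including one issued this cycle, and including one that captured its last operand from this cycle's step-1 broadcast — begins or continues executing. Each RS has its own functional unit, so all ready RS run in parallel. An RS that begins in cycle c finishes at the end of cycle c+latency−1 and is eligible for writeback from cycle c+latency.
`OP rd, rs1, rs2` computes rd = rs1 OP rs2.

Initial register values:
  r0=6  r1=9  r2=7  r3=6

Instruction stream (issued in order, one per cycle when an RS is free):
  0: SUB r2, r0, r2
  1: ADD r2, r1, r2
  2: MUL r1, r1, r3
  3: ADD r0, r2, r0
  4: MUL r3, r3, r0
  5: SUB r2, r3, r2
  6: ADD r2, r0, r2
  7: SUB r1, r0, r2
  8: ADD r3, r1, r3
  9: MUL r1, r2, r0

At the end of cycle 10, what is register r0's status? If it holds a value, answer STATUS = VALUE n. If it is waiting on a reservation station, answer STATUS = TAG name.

STATUS = VALUE 14

cycle 1: issue SUB r2<-Add1 // r0:6,r1:9,r2:Add1,r3:6
cycle 2: issue ADD r2<-Add2 // r0:6,r1:9,r2:Add2,r3:6
cycle 3: CDB Add1=-1; issue MUL r1<-Mul1 // r0:6,r1:Mul1,r2:Add2,r3:6
cycle 4: issue ADD r0<-Add1 // r0:Add1,r1:Mul1,r2:Add2,r3:6
cycle 5: CDB Add2=8; issue MUL r3<-Mul2 // r0:Add1,r1:Mul1,r2:8,r3:Mul2
cycle 6: issue SUB r2<-Add2 // r0:Add1,r1:Mul1,r2:Add2,r3:Mul2
cycle 7: CDB Add1=14; issue ADD r2<-Add1 // r0:14,r1:Mul1,r2:Add1,r3:Mul2
cycle 8: CDB Mul1=54; issue SUB r1<-Add3 // r0:14,r1:Add3,r2:Add1,r3:Mul2
cycle 9: stall // r0:14,r1:Add3,r2:Add1,r3:Mul2
cycle 10: stall // r0:14,r1:Add3,r2:Add1,r3:Mul2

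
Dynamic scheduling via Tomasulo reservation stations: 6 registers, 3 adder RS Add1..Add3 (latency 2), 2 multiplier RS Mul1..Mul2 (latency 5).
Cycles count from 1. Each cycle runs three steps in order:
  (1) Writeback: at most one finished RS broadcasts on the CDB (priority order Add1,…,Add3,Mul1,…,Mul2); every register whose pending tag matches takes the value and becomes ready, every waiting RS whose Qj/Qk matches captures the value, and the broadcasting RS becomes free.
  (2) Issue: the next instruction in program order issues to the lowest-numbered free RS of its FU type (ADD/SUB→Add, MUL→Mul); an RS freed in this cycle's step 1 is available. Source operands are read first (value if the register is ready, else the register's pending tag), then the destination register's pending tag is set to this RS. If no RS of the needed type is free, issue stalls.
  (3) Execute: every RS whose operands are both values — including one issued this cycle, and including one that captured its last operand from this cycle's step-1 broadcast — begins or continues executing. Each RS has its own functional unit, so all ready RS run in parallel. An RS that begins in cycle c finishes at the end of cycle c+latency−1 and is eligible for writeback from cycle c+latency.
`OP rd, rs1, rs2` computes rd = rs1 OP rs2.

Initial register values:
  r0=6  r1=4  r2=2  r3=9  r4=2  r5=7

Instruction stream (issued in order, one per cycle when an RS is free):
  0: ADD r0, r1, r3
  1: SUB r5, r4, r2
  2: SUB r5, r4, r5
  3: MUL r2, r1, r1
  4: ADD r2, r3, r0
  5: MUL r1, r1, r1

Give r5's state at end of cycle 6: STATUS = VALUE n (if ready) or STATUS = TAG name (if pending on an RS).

cycle 1: issue ADD r0<-Add1 // r0:Add1,r1:4,r2:2,r3:9,r4:2,r5:7
cycle 2: issue SUB r5<-Add2 // r0:Add1,r1:4,r2:2,r3:9,r4:2,r5:Add2
cycle 3: CDB Add1=13; issue SUB r5<-Add1 // r0:13,r1:4,r2:2,r3:9,r4:2,r5:Add1
cycle 4: CDB Add2=0; issue MUL r2<-Mul1 // r0:13,r1:4,r2:Mul1,r3:9,r4:2,r5:Add1
cycle 5: issue ADD r2<-Add2 // r0:13,r1:4,r2:Add2,r3:9,r4:2,r5:Add1
cycle 6: CDB Add1=2; issue MUL r1<-Mul2 // r0:13,r1:Mul2,r2:Add2,r3:9,r4:2,r5:2

STATUS = VALUE 2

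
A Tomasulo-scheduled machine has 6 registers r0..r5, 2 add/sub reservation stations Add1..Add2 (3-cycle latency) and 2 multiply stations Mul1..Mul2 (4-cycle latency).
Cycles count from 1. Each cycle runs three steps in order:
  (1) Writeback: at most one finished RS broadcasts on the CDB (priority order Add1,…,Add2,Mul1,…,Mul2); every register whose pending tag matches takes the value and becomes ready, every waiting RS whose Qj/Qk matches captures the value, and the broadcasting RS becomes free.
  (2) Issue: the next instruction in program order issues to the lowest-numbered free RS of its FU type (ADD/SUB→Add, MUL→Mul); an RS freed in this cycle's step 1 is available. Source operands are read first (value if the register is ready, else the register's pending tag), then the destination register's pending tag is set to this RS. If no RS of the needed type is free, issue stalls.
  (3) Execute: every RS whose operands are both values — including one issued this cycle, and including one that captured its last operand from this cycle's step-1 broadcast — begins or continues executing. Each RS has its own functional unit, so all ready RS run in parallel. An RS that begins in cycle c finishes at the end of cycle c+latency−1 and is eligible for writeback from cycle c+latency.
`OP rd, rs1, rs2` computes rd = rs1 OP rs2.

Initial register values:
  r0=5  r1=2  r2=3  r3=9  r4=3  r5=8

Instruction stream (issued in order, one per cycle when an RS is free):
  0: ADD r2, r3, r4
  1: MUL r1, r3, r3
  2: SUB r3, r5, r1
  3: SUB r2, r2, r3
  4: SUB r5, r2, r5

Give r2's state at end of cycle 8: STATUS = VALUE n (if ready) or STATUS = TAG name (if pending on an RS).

STATUS = TAG Add1

  c1: issue ADD r2<-Add1  regs: r0:5,r1:2,r2:Add1,r3:9,r4:3,r5:8
  c2: issue MUL r1<-Mul1  regs: r0:5,r1:Mul1,r2:Add1,r3:9,r4:3,r5:8
  c3: issue SUB r3<-Add2  regs: r0:5,r1:Mul1,r2:Add1,r3:Add2,r4:3,r5:8
  c4: CDB Add1=12; issue SUB r2<-Add1  regs: r0:5,r1:Mul1,r2:Add1,r3:Add2,r4:3,r5:8
  c5: stall  regs: r0:5,r1:Mul1,r2:Add1,r3:Add2,r4:3,r5:8
  c6: CDB Mul1=81; stall  regs: r0:5,r1:81,r2:Add1,r3:Add2,r4:3,r5:8
  c7: stall  regs: r0:5,r1:81,r2:Add1,r3:Add2,r4:3,r5:8
  c8: stall  regs: r0:5,r1:81,r2:Add1,r3:Add2,r4:3,r5:8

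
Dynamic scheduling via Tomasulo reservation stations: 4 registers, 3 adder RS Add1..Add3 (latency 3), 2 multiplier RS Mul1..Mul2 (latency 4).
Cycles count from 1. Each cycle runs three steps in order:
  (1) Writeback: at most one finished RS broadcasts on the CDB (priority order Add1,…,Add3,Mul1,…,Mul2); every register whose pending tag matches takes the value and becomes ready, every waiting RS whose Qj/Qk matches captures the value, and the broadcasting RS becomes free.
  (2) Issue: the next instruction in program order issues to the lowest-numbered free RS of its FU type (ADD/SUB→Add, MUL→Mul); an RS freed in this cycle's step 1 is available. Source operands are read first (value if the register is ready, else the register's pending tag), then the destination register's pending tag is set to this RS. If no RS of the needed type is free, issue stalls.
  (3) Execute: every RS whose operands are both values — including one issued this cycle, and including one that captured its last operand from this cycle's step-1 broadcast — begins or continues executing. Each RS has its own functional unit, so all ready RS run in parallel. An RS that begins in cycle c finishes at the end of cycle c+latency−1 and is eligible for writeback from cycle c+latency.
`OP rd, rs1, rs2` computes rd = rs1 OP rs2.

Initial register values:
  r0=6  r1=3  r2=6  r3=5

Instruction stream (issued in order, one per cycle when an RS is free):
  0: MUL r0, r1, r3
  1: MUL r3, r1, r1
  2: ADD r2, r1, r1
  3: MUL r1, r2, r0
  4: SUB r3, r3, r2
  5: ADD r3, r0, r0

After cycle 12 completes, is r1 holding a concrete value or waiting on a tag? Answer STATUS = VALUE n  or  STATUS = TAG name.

c1: issue MUL r0<-Mul1 | r0:Mul1,r1:3,r2:6,r3:5
c2: issue MUL r3<-Mul2 | r0:Mul1,r1:3,r2:6,r3:Mul2
c3: issue ADD r2<-Add1 | r0:Mul1,r1:3,r2:Add1,r3:Mul2
c4: stall | r0:Mul1,r1:3,r2:Add1,r3:Mul2
c5: CDB Mul1=15; issue MUL r1<-Mul1 | r0:15,r1:Mul1,r2:Add1,r3:Mul2
c6: CDB Add1=6; issue SUB r3<-Add1 | r0:15,r1:Mul1,r2:6,r3:Add1
c7: CDB Mul2=9; issue ADD r3<-Add2 | r0:15,r1:Mul1,r2:6,r3:Add2
c8: - | r0:15,r1:Mul1,r2:6,r3:Add2
c9: - | r0:15,r1:Mul1,r2:6,r3:Add2
c10: CDB Add1=3 | r0:15,r1:Mul1,r2:6,r3:Add2
c11: CDB Add2=30 | r0:15,r1:Mul1,r2:6,r3:30
c12: CDB Mul1=90 | r0:15,r1:90,r2:6,r3:30

STATUS = VALUE 90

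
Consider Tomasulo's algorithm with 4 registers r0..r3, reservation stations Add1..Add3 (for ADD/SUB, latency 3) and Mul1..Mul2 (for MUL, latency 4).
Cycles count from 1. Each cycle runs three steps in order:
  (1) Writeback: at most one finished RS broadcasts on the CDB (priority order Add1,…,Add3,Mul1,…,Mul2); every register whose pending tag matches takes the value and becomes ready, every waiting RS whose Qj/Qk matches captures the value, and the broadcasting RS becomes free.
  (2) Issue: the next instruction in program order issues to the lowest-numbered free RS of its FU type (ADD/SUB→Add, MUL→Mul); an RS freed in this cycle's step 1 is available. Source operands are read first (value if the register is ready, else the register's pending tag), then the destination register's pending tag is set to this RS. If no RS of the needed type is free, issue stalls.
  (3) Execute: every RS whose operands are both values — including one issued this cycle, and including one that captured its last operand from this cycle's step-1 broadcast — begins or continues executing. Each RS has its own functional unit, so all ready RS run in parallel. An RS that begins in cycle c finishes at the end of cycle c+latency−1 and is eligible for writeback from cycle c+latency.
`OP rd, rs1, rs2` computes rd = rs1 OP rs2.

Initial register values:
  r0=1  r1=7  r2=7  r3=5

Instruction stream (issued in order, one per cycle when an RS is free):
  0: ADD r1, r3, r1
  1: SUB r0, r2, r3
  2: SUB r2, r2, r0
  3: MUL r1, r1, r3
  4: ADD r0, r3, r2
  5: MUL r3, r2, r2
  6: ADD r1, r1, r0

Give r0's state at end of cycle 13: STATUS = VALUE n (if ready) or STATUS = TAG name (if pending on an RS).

STATUS = VALUE 10

c1: issue ADD r1<-Add1 | r0:1,r1:Add1,r2:7,r3:5
c2: issue SUB r0<-Add2 | r0:Add2,r1:Add1,r2:7,r3:5
c3: issue SUB r2<-Add3 | r0:Add2,r1:Add1,r2:Add3,r3:5
c4: CDB Add1=12; issue MUL r1<-Mul1 | r0:Add2,r1:Mul1,r2:Add3,r3:5
c5: CDB Add2=2; issue ADD r0<-Add1 | r0:Add1,r1:Mul1,r2:Add3,r3:5
c6: issue MUL r3<-Mul2 | r0:Add1,r1:Mul1,r2:Add3,r3:Mul2
c7: issue ADD r1<-Add2 | r0:Add1,r1:Add2,r2:Add3,r3:Mul2
c8: CDB Add3=5 | r0:Add1,r1:Add2,r2:5,r3:Mul2
c9: CDB Mul1=60 | r0:Add1,r1:Add2,r2:5,r3:Mul2
c10: - | r0:Add1,r1:Add2,r2:5,r3:Mul2
c11: CDB Add1=10 | r0:10,r1:Add2,r2:5,r3:Mul2
c12: CDB Mul2=25 | r0:10,r1:Add2,r2:5,r3:25
c13: - | r0:10,r1:Add2,r2:5,r3:25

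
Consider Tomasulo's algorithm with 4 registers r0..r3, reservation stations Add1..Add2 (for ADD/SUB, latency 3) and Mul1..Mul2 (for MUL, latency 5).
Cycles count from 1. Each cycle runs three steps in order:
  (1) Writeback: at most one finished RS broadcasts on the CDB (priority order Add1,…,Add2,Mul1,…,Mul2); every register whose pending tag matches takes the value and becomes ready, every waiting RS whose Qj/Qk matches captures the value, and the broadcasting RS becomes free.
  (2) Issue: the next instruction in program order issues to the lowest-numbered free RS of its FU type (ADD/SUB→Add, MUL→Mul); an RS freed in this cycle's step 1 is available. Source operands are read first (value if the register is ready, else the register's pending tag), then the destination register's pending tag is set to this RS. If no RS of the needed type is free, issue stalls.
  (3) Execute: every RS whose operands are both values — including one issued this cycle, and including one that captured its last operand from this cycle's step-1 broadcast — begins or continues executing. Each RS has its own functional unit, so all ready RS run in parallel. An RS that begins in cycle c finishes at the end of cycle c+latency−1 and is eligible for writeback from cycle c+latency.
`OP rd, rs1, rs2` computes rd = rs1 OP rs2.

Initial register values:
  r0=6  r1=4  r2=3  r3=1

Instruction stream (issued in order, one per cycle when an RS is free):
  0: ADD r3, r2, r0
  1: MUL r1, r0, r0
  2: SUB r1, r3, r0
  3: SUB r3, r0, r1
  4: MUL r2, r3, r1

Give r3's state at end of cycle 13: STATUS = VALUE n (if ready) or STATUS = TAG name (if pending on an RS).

  c1: issue ADD r3<-Add1  regs: r0:6,r1:4,r2:3,r3:Add1
  c2: issue MUL r1<-Mul1  regs: r0:6,r1:Mul1,r2:3,r3:Add1
  c3: issue SUB r1<-Add2  regs: r0:6,r1:Add2,r2:3,r3:Add1
  c4: CDB Add1=9; issue SUB r3<-Add1  regs: r0:6,r1:Add2,r2:3,r3:Add1
  c5: issue MUL r2<-Mul2  regs: r0:6,r1:Add2,r2:Mul2,r3:Add1
  c6: -  regs: r0:6,r1:Add2,r2:Mul2,r3:Add1
  c7: CDB Add2=3  regs: r0:6,r1:3,r2:Mul2,r3:Add1
  c8: CDB Mul1=36  regs: r0:6,r1:3,r2:Mul2,r3:Add1
  c9: -  regs: r0:6,r1:3,r2:Mul2,r3:Add1
  c10: CDB Add1=3  regs: r0:6,r1:3,r2:Mul2,r3:3
  c11: -  regs: r0:6,r1:3,r2:Mul2,r3:3
  c12: -  regs: r0:6,r1:3,r2:Mul2,r3:3
  c13: -  regs: r0:6,r1:3,r2:Mul2,r3:3

STATUS = VALUE 3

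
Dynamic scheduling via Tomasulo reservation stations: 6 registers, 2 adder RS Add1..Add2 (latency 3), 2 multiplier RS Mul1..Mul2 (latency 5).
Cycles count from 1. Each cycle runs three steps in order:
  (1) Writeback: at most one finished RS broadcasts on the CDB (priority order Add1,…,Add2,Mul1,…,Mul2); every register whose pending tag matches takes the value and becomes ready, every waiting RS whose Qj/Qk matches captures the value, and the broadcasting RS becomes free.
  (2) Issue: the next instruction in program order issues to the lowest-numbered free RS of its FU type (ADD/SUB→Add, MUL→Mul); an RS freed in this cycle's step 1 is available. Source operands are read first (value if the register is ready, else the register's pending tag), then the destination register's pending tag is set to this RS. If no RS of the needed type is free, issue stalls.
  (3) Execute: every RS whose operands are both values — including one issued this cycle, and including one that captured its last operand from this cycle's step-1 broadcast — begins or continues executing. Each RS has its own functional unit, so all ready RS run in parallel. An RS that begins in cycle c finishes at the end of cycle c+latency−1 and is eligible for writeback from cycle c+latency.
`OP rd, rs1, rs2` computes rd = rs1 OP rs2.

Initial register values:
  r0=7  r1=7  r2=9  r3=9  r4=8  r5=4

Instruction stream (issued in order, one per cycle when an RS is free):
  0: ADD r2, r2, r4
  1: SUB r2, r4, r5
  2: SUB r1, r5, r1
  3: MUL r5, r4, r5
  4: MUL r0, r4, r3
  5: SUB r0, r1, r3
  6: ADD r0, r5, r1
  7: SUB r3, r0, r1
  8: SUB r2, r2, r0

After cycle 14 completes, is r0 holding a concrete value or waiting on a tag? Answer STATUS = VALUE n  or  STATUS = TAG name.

STATUS = VALUE 29

  c1: issue ADD r2<-Add1  regs: r0:7,r1:7,r2:Add1,r3:9,r4:8,r5:4
  c2: issue SUB r2<-Add2  regs: r0:7,r1:7,r2:Add2,r3:9,r4:8,r5:4
  c3: stall  regs: r0:7,r1:7,r2:Add2,r3:9,r4:8,r5:4
  c4: CDB Add1=17; issue SUB r1<-Add1  regs: r0:7,r1:Add1,r2:Add2,r3:9,r4:8,r5:4
  c5: CDB Add2=4; issue MUL r5<-Mul1  regs: r0:7,r1:Add1,r2:4,r3:9,r4:8,r5:Mul1
  c6: issue MUL r0<-Mul2  regs: r0:Mul2,r1:Add1,r2:4,r3:9,r4:8,r5:Mul1
  c7: CDB Add1=-3; issue SUB r0<-Add1  regs: r0:Add1,r1:-3,r2:4,r3:9,r4:8,r5:Mul1
  c8: issue ADD r0<-Add2  regs: r0:Add2,r1:-3,r2:4,r3:9,r4:8,r5:Mul1
  c9: stall  regs: r0:Add2,r1:-3,r2:4,r3:9,r4:8,r5:Mul1
  c10: CDB Add1=-12; issue SUB r3<-Add1  regs: r0:Add2,r1:-3,r2:4,r3:Add1,r4:8,r5:Mul1
  c11: CDB Mul1=32; stall  regs: r0:Add2,r1:-3,r2:4,r3:Add1,r4:8,r5:32
  c12: CDB Mul2=72; stall  regs: r0:Add2,r1:-3,r2:4,r3:Add1,r4:8,r5:32
  c13: stall  regs: r0:Add2,r1:-3,r2:4,r3:Add1,r4:8,r5:32
  c14: CDB Add2=29; issue SUB r2<-Add2  regs: r0:29,r1:-3,r2:Add2,r3:Add1,r4:8,r5:32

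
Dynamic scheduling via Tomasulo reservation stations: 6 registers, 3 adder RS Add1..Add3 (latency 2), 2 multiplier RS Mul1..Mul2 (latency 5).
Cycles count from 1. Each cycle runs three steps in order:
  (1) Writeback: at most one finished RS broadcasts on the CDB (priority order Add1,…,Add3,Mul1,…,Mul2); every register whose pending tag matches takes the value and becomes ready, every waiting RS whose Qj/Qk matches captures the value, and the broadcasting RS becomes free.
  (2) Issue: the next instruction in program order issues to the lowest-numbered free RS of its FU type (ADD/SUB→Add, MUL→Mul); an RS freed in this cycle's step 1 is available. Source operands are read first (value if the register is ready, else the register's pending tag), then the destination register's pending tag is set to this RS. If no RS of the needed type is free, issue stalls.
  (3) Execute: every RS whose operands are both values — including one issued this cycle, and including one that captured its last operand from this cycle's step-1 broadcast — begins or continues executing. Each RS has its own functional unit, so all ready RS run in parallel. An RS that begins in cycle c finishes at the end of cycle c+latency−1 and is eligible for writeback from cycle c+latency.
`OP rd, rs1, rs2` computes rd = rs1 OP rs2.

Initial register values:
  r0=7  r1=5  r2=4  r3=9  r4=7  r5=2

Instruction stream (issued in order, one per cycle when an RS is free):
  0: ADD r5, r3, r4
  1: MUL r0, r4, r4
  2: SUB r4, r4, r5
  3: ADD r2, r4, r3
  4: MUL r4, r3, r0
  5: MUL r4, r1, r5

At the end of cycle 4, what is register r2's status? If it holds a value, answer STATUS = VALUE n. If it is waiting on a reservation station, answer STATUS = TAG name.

STATUS = TAG Add2

  c1: issue ADD r5<-Add1  regs: r0:7,r1:5,r2:4,r3:9,r4:7,r5:Add1
  c2: issue MUL r0<-Mul1  regs: r0:Mul1,r1:5,r2:4,r3:9,r4:7,r5:Add1
  c3: CDB Add1=16; issue SUB r4<-Add1  regs: r0:Mul1,r1:5,r2:4,r3:9,r4:Add1,r5:16
  c4: issue ADD r2<-Add2  regs: r0:Mul1,r1:5,r2:Add2,r3:9,r4:Add1,r5:16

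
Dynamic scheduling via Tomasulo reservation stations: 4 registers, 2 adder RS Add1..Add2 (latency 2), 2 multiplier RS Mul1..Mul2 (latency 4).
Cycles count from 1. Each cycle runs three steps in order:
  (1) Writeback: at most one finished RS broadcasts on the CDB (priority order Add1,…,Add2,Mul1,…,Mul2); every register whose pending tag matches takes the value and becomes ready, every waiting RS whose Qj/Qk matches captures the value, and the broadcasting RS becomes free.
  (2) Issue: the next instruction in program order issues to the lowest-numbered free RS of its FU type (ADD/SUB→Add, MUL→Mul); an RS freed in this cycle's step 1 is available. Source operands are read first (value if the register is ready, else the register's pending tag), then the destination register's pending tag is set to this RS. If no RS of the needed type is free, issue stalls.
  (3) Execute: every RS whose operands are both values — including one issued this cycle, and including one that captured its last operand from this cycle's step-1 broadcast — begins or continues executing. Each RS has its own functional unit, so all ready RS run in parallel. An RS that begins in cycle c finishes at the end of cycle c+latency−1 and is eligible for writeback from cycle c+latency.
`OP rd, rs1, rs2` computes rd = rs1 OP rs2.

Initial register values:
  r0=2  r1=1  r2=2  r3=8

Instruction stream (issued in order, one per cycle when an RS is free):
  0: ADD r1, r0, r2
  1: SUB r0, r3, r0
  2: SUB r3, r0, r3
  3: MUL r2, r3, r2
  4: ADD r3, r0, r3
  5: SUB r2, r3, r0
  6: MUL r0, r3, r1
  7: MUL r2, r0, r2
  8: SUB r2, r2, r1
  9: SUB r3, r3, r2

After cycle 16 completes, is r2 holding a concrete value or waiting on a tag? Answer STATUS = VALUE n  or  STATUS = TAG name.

STATUS = TAG Add1

c1: issue ADD r1<-Add1 | r0:2,r1:Add1,r2:2,r3:8
c2: issue SUB r0<-Add2 | r0:Add2,r1:Add1,r2:2,r3:8
c3: CDB Add1=4; issue SUB r3<-Add1 | r0:Add2,r1:4,r2:2,r3:Add1
c4: CDB Add2=6; issue MUL r2<-Mul1 | r0:6,r1:4,r2:Mul1,r3:Add1
c5: issue ADD r3<-Add2 | r0:6,r1:4,r2:Mul1,r3:Add2
c6: CDB Add1=-2; issue SUB r2<-Add1 | r0:6,r1:4,r2:Add1,r3:Add2
c7: issue MUL r0<-Mul2 | r0:Mul2,r1:4,r2:Add1,r3:Add2
c8: CDB Add2=4; stall | r0:Mul2,r1:4,r2:Add1,r3:4
c9: stall | r0:Mul2,r1:4,r2:Add1,r3:4
c10: CDB Add1=-2; stall | r0:Mul2,r1:4,r2:-2,r3:4
c11: CDB Mul1=-4; issue MUL r2<-Mul1 | r0:Mul2,r1:4,r2:Mul1,r3:4
c12: CDB Mul2=16; issue SUB r2<-Add1 | r0:16,r1:4,r2:Add1,r3:4
c13: issue SUB r3<-Add2 | r0:16,r1:4,r2:Add1,r3:Add2
c14: - | r0:16,r1:4,r2:Add1,r3:Add2
c15: - | r0:16,r1:4,r2:Add1,r3:Add2
c16: CDB Mul1=-32 | r0:16,r1:4,r2:Add1,r3:Add2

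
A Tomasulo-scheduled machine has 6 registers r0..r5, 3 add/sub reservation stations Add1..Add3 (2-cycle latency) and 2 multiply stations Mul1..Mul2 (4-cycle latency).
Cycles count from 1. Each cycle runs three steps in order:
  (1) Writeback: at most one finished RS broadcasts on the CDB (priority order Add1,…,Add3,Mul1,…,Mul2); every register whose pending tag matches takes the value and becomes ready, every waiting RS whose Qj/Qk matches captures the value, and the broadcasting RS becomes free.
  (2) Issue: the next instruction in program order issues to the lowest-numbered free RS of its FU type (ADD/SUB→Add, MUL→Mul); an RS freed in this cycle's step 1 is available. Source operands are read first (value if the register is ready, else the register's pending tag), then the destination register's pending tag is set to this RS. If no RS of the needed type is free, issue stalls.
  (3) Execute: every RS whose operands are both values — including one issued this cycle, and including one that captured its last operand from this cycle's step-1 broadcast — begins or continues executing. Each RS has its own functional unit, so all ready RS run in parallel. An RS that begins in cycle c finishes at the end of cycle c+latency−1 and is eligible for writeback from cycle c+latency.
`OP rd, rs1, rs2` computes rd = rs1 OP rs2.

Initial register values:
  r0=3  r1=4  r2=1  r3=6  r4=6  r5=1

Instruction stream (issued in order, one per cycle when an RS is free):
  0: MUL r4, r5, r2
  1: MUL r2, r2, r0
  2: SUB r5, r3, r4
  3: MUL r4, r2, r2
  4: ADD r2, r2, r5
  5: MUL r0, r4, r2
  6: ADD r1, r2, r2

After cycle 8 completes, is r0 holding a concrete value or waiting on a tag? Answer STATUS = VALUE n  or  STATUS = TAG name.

STATUS = TAG Mul2

c1: issue MUL r4<-Mul1 | r0:3,r1:4,r2:1,r3:6,r4:Mul1,r5:1
c2: issue MUL r2<-Mul2 | r0:3,r1:4,r2:Mul2,r3:6,r4:Mul1,r5:1
c3: issue SUB r5<-Add1 | r0:3,r1:4,r2:Mul2,r3:6,r4:Mul1,r5:Add1
c4: stall | r0:3,r1:4,r2:Mul2,r3:6,r4:Mul1,r5:Add1
c5: CDB Mul1=1; issue MUL r4<-Mul1 | r0:3,r1:4,r2:Mul2,r3:6,r4:Mul1,r5:Add1
c6: CDB Mul2=3; issue ADD r2<-Add2 | r0:3,r1:4,r2:Add2,r3:6,r4:Mul1,r5:Add1
c7: CDB Add1=5; issue MUL r0<-Mul2 | r0:Mul2,r1:4,r2:Add2,r3:6,r4:Mul1,r5:5
c8: issue ADD r1<-Add1 | r0:Mul2,r1:Add1,r2:Add2,r3:6,r4:Mul1,r5:5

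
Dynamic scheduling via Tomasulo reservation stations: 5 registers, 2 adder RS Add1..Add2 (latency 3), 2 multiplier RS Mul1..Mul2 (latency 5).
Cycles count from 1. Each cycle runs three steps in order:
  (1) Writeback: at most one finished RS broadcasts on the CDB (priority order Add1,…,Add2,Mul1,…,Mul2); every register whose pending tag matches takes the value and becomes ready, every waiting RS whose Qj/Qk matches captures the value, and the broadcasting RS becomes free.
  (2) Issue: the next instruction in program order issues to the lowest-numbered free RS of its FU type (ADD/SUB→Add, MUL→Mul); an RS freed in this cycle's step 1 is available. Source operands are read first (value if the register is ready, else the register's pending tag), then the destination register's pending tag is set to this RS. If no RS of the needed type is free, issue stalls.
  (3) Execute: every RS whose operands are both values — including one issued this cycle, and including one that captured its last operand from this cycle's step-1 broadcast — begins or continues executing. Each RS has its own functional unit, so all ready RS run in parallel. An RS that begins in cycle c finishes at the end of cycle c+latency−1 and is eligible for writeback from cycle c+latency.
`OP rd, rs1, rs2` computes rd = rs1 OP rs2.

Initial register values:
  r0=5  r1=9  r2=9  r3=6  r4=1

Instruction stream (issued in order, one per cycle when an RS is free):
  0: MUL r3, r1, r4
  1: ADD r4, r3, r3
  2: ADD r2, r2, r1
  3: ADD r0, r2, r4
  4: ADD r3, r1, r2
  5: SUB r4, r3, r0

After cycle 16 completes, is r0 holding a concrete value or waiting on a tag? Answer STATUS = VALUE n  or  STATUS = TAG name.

cycle 1: issue MUL r3<-Mul1 // r0:5,r1:9,r2:9,r3:Mul1,r4:1
cycle 2: issue ADD r4<-Add1 // r0:5,r1:9,r2:9,r3:Mul1,r4:Add1
cycle 3: issue ADD r2<-Add2 // r0:5,r1:9,r2:Add2,r3:Mul1,r4:Add1
cycle 4: stall // r0:5,r1:9,r2:Add2,r3:Mul1,r4:Add1
cycle 5: stall // r0:5,r1:9,r2:Add2,r3:Mul1,r4:Add1
cycle 6: CDB Add2=18; issue ADD r0<-Add2 // r0:Add2,r1:9,r2:18,r3:Mul1,r4:Add1
cycle 7: CDB Mul1=9; stall // r0:Add2,r1:9,r2:18,r3:9,r4:Add1
cycle 8: stall // r0:Add2,r1:9,r2:18,r3:9,r4:Add1
cycle 9: stall // r0:Add2,r1:9,r2:18,r3:9,r4:Add1
cycle 10: CDB Add1=18; issue ADD r3<-Add1 // r0:Add2,r1:9,r2:18,r3:Add1,r4:18
cycle 11: stall // r0:Add2,r1:9,r2:18,r3:Add1,r4:18
cycle 12: stall // r0:Add2,r1:9,r2:18,r3:Add1,r4:18
cycle 13: CDB Add1=27; issue SUB r4<-Add1 // r0:Add2,r1:9,r2:18,r3:27,r4:Add1
cycle 14: CDB Add2=36 // r0:36,r1:9,r2:18,r3:27,r4:Add1
cycle 15: - // r0:36,r1:9,r2:18,r3:27,r4:Add1
cycle 16: - // r0:36,r1:9,r2:18,r3:27,r4:Add1

STATUS = VALUE 36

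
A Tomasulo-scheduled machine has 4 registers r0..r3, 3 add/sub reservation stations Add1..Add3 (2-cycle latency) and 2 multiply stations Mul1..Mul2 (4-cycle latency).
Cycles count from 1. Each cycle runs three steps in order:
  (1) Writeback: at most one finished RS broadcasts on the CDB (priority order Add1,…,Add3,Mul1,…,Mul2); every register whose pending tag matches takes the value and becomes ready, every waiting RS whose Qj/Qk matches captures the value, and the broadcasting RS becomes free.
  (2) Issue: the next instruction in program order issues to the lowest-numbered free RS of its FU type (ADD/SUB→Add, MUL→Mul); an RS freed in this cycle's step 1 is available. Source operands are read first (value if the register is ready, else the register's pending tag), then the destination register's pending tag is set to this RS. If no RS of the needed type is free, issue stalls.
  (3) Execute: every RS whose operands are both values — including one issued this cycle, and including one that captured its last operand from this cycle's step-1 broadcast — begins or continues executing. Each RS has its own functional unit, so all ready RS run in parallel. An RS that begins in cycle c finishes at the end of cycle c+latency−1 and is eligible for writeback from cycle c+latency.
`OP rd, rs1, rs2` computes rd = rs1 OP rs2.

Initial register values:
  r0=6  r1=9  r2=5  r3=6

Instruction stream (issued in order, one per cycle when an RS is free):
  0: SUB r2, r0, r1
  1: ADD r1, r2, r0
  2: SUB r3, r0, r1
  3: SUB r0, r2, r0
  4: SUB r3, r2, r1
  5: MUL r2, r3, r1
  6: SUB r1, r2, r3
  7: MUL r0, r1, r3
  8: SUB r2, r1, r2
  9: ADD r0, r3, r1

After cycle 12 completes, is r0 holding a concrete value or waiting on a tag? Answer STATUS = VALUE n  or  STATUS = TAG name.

STATUS = TAG Add3

c1: issue SUB r2<-Add1 | r0:6,r1:9,r2:Add1,r3:6
c2: issue ADD r1<-Add2 | r0:6,r1:Add2,r2:Add1,r3:6
c3: CDB Add1=-3; issue SUB r3<-Add1 | r0:6,r1:Add2,r2:-3,r3:Add1
c4: issue SUB r0<-Add3 | r0:Add3,r1:Add2,r2:-3,r3:Add1
c5: CDB Add2=3; issue SUB r3<-Add2 | r0:Add3,r1:3,r2:-3,r3:Add2
c6: CDB Add3=-9; issue MUL r2<-Mul1 | r0:-9,r1:3,r2:Mul1,r3:Add2
c7: CDB Add1=3; issue SUB r1<-Add1 | r0:-9,r1:Add1,r2:Mul1,r3:Add2
c8: CDB Add2=-6; issue MUL r0<-Mul2 | r0:Mul2,r1:Add1,r2:Mul1,r3:-6
c9: issue SUB r2<-Add2 | r0:Mul2,r1:Add1,r2:Add2,r3:-6
c10: issue ADD r0<-Add3 | r0:Add3,r1:Add1,r2:Add2,r3:-6
c11: - | r0:Add3,r1:Add1,r2:Add2,r3:-6
c12: CDB Mul1=-18 | r0:Add3,r1:Add1,r2:Add2,r3:-6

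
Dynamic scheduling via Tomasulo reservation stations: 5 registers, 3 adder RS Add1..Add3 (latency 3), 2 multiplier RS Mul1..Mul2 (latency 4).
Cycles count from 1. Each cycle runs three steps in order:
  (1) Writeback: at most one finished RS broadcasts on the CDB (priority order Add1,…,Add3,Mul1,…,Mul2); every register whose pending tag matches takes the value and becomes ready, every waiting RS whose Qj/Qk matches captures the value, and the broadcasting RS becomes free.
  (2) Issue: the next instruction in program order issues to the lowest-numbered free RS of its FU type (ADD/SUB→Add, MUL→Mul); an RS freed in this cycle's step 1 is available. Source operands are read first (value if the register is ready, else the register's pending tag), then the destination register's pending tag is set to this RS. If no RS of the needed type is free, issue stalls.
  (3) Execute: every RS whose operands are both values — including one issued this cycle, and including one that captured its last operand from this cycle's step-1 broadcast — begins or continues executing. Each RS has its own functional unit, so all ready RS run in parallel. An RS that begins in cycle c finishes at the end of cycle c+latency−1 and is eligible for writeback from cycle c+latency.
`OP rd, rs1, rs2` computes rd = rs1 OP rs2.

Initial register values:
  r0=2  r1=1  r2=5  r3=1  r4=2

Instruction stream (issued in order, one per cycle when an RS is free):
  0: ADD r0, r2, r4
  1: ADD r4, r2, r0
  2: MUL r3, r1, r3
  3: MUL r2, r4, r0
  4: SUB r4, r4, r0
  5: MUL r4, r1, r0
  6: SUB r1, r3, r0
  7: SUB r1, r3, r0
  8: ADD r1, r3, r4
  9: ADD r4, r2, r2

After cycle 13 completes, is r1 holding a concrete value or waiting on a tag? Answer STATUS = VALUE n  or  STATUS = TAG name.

  c1: issue ADD r0<-Add1  regs: r0:Add1,r1:1,r2:5,r3:1,r4:2
  c2: issue ADD r4<-Add2  regs: r0:Add1,r1:1,r2:5,r3:1,r4:Add2
  c3: issue MUL r3<-Mul1  regs: r0:Add1,r1:1,r2:5,r3:Mul1,r4:Add2
  c4: CDB Add1=7; issue MUL r2<-Mul2  regs: r0:7,r1:1,r2:Mul2,r3:Mul1,r4:Add2
  c5: issue SUB r4<-Add1  regs: r0:7,r1:1,r2:Mul2,r3:Mul1,r4:Add1
  c6: stall  regs: r0:7,r1:1,r2:Mul2,r3:Mul1,r4:Add1
  c7: CDB Add2=12; stall  regs: r0:7,r1:1,r2:Mul2,r3:Mul1,r4:Add1
  c8: CDB Mul1=1; issue MUL r4<-Mul1  regs: r0:7,r1:1,r2:Mul2,r3:1,r4:Mul1
  c9: issue SUB r1<-Add2  regs: r0:7,r1:Add2,r2:Mul2,r3:1,r4:Mul1
  c10: CDB Add1=5; issue SUB r1<-Add1  regs: r0:7,r1:Add1,r2:Mul2,r3:1,r4:Mul1
  c11: CDB Mul2=84; issue ADD r1<-Add3  regs: r0:7,r1:Add3,r2:84,r3:1,r4:Mul1
  c12: CDB Add2=-6; issue ADD r4<-Add2  regs: r0:7,r1:Add3,r2:84,r3:1,r4:Add2
  c13: CDB Add1=-6  regs: r0:7,r1:Add3,r2:84,r3:1,r4:Add2

STATUS = TAG Add3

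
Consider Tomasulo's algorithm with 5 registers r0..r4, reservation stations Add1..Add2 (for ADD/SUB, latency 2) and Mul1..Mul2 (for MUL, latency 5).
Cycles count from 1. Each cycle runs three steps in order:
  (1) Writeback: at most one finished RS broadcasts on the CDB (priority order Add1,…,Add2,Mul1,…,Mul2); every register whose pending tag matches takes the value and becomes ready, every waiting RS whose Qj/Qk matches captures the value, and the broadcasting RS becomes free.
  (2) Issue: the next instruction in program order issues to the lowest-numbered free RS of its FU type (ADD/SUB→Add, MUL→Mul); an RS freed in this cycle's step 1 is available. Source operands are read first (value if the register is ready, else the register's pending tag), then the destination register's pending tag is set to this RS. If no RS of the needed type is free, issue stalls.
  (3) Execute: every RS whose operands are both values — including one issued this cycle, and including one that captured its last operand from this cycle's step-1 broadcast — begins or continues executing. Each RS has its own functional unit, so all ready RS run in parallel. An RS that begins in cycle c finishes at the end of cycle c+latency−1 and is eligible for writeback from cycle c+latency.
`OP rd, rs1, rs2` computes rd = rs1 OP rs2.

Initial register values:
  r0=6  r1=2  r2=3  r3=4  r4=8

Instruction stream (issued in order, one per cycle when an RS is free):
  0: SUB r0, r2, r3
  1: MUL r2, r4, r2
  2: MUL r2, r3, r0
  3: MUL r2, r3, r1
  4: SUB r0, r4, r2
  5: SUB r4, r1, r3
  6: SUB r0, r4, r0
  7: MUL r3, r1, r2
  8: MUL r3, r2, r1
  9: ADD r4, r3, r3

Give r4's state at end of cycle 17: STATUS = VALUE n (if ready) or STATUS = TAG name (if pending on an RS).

c1: issue SUB r0<-Add1 | r0:Add1,r1:2,r2:3,r3:4,r4:8
c2: issue MUL r2<-Mul1 | r0:Add1,r1:2,r2:Mul1,r3:4,r4:8
c3: CDB Add1=-1; issue MUL r2<-Mul2 | r0:-1,r1:2,r2:Mul2,r3:4,r4:8
c4: stall | r0:-1,r1:2,r2:Mul2,r3:4,r4:8
c5: stall | r0:-1,r1:2,r2:Mul2,r3:4,r4:8
c6: stall | r0:-1,r1:2,r2:Mul2,r3:4,r4:8
c7: CDB Mul1=24; issue MUL r2<-Mul1 | r0:-1,r1:2,r2:Mul1,r3:4,r4:8
c8: CDB Mul2=-4; issue SUB r0<-Add1 | r0:Add1,r1:2,r2:Mul1,r3:4,r4:8
c9: issue SUB r4<-Add2 | r0:Add1,r1:2,r2:Mul1,r3:4,r4:Add2
c10: stall | r0:Add1,r1:2,r2:Mul1,r3:4,r4:Add2
c11: CDB Add2=-2; issue SUB r0<-Add2 | r0:Add2,r1:2,r2:Mul1,r3:4,r4:-2
c12: CDB Mul1=8; issue MUL r3<-Mul1 | r0:Add2,r1:2,r2:8,r3:Mul1,r4:-2
c13: issue MUL r3<-Mul2 | r0:Add2,r1:2,r2:8,r3:Mul2,r4:-2
c14: CDB Add1=0; issue ADD r4<-Add1 | r0:Add2,r1:2,r2:8,r3:Mul2,r4:Add1
c15: - | r0:Add2,r1:2,r2:8,r3:Mul2,r4:Add1
c16: CDB Add2=-2 | r0:-2,r1:2,r2:8,r3:Mul2,r4:Add1
c17: CDB Mul1=16 | r0:-2,r1:2,r2:8,r3:Mul2,r4:Add1

STATUS = TAG Add1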